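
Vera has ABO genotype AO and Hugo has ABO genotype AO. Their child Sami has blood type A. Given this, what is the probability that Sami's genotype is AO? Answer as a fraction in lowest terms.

Cross AO × AO → 1/4 AA, 1/2 AO, 1/4 OO.
Type-A genotypes among offspring: AA (1/4), AO (1/2); total 3/4.
P(AO | type A) = (1/2) / (3/4) = 2/3.

2/3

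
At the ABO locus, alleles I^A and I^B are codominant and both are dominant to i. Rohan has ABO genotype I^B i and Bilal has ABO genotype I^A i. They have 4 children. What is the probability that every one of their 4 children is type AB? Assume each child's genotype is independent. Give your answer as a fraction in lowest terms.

1/256

ABO cross I^B i × I^A i → 1/4 O, 1/4 A, 1/4 B, 1/4 AB.
So P(type AB) = 1/4 per child.
All 4 independent: (1/4)^4 = 1/256.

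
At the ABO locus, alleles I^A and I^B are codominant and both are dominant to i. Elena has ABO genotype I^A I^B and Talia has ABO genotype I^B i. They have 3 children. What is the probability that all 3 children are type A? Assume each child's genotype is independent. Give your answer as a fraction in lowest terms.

ABO cross I^A I^B × I^B i → 1/4 A, 1/2 B, 1/4 AB.
So P(type A) = 1/4 per child.
All 3 independent: (1/4)^3 = 1/64.

1/64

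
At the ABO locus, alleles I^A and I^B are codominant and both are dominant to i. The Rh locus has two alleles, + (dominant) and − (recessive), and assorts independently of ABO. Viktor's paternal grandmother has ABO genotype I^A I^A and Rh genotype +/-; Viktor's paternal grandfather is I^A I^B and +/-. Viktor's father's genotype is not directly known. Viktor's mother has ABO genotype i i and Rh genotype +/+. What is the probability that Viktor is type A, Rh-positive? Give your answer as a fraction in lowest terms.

3/4

Viktor's father's ABO genotype from I^A I^A × I^A I^B: 1/2 I^A I^A, 1/2 I^A I^B.
Crossing each possibility with the mother i i and summing P(type A): 1/2·1 + 1/2·1/2 = 3/4.
Similarly for Rh via the father's Rh distribution: P(Rh+) = 1.
Independent loci: 3/4 × 1 = 3/4.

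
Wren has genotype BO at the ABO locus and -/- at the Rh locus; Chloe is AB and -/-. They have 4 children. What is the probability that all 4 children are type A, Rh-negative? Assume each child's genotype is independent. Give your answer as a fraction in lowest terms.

ABO cross BO × AB → 1/4 A, 1/2 B, 1/4 AB.
Rh cross -/- × -/- → 1 Rh-; so P(type A, Rh-negative) = 1/4 × 1 = 1/4 per child.
All 4 independent: (1/4)^4 = 1/256.

1/256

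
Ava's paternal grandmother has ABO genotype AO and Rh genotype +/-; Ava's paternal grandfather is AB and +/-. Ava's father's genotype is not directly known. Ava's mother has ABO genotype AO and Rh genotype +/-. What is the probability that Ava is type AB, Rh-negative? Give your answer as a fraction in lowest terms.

Ava's father's ABO genotype from AO × AB: 1/4 AA, 1/4 AB, 1/4 AO, 1/4 BO.
Crossing each possibility with the mother AO and summing P(type AB): 1/4·0 + 1/4·1/4 + 1/4·0 + 1/4·1/4 = 1/8.
Similarly for Rh via the father's Rh distribution: P(Rh-) = 1/4.
Independent loci: 1/8 × 1/4 = 1/32.

1/32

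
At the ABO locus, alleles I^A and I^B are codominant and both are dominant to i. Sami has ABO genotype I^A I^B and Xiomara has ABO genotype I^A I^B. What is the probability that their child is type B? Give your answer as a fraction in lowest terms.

1/4

ABO cross I^A I^B × I^A I^B → offspring phenotypes: 1/4 A, 1/4 B, 1/2 AB.
So P(type B) = 1/4.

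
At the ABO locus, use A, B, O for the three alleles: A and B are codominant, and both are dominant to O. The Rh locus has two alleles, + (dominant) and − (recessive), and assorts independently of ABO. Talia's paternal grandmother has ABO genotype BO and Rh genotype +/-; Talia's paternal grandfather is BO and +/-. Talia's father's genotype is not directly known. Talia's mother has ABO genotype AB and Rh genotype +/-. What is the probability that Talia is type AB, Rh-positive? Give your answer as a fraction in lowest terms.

Talia's father's ABO genotype from BO × BO: 1/4 BB, 1/2 BO, 1/4 OO.
Crossing each possibility with the mother AB and summing P(type AB): 1/4·1/2 + 1/2·1/4 + 1/4·0 = 1/4.
Similarly for Rh via the father's Rh distribution: P(Rh+) = 3/4.
Independent loci: 1/4 × 3/4 = 3/16.

3/16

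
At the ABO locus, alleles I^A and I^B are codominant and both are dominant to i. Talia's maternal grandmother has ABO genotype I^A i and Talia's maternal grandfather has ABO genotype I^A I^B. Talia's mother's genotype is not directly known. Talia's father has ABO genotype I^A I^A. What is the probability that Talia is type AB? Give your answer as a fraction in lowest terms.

1/4

Talia's mother's ABO genotype from I^A i × I^A I^B: 1/4 I^A I^A, 1/4 I^A I^B, 1/4 I^A i, 1/4 I^B i.
Crossing each possibility with the father I^A I^A and summing P(type AB): 1/4·0 + 1/4·1/2 + 1/4·0 + 1/4·1/2 = 1/4.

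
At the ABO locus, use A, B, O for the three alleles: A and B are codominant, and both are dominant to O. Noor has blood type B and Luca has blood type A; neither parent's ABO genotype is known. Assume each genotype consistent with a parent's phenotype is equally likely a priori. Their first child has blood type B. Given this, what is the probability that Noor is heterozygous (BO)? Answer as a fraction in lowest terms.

Possible genotypes: Noor ∈ {BB, BO}; Luca ∈ {AA, AO}.
Weight each parental genotype pair by prior × P(type-B child):
  BB × AO: posterior weight 2/3.
  BO × AO: posterior weight 1/3.
Sum the posterior weight over pairs where Noor is BO: 1/3.

1/3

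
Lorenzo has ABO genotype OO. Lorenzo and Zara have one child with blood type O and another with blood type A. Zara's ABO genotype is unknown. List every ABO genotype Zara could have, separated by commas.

AO

For each candidate genotype of Zara, check whether crossing it with OO can produce every observed child phenotype.
  AA → possible child types {A} ✗
  AB → possible child types {A, B} ✗
  AO → possible child types {O, A} ✓
  BB → possible child types {B} ✗
  BO → possible child types {O, B} ✗
  OO → possible child types {O} ✗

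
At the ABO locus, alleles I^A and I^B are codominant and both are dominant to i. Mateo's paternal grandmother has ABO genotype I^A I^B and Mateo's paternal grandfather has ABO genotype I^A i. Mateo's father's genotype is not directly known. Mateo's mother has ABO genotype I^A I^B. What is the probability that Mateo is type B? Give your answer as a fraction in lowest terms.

Mateo's father's ABO genotype from I^A I^B × I^A i: 1/4 I^A I^A, 1/4 I^A I^B, 1/4 I^A i, 1/4 I^B i.
Crossing each possibility with the mother I^A I^B and summing P(type B): 1/4·0 + 1/4·1/4 + 1/4·1/4 + 1/4·1/2 = 1/4.

1/4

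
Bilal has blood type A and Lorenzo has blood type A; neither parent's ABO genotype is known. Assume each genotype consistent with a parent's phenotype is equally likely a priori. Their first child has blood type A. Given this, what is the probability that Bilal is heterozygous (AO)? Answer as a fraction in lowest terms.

7/15

Possible genotypes: Bilal ∈ {AA, AO}; Lorenzo ∈ {AA, AO}.
Weight each parental genotype pair by prior × P(type-A child):
  AA × AA: posterior weight 4/15.
  AA × AO: posterior weight 4/15.
  AO × AA: posterior weight 4/15.
  AO × AO: posterior weight 1/5.
Sum the posterior weight over pairs where Bilal is AO: 7/15.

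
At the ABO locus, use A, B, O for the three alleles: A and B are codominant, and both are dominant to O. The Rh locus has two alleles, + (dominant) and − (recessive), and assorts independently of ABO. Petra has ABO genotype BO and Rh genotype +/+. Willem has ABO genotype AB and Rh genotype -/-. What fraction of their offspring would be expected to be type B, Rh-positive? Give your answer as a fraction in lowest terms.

ABO cross BO × AB → offspring phenotypes: 1/4 A, 1/2 B, 1/4 AB.
Rh cross +/+ × -/- → 1 Rh+.
Independent loci: P(type B, Rh-positive) = 1/2 × 1 = 1/2.

1/2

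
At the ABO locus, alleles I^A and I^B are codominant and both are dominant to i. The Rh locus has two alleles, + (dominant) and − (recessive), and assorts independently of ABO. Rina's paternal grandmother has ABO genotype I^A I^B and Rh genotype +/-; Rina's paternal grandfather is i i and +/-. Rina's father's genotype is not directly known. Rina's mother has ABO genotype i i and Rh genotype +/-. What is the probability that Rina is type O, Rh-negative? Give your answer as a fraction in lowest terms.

Rina's father's ABO genotype from I^A I^B × i i: 1/2 I^A i, 1/2 I^B i.
Crossing each possibility with the mother i i and summing P(type O): 1/2·1/2 + 1/2·1/2 = 1/2.
Similarly for Rh via the father's Rh distribution: P(Rh-) = 1/4.
Independent loci: 1/2 × 1/4 = 1/8.

1/8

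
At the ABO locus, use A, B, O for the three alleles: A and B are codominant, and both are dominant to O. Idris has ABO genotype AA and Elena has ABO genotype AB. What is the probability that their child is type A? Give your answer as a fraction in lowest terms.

ABO cross AA × AB → offspring phenotypes: 1/2 A, 1/2 AB.
So P(type A) = 1/2.

1/2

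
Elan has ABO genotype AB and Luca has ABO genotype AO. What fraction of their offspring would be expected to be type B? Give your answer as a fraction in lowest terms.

ABO cross AB × AO → offspring phenotypes: 1/2 A, 1/4 B, 1/4 AB.
So P(type B) = 1/4.

1/4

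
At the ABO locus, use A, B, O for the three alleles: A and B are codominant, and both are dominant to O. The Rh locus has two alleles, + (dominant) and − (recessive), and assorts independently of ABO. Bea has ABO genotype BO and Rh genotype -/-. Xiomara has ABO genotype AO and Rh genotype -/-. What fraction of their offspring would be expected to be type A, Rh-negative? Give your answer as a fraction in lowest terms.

ABO cross BO × AO → offspring phenotypes: 1/4 O, 1/4 A, 1/4 B, 1/4 AB.
Rh cross -/- × -/- → 1 Rh-.
Independent loci: P(type A, Rh-negative) = 1/4 × 1 = 1/4.

1/4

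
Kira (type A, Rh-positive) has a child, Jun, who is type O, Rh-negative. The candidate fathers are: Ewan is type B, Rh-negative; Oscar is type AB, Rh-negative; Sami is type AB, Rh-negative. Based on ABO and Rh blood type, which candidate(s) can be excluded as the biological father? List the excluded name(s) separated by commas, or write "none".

Oscar, Sami

A candidate is excluded only if no genotype consistent with his phenotype could produce a type O, Rh-negative child with a type A, Rh-positive mother.
Oscar (type AB, Rh-): no genotype consistent with that phenotype can produce a type-O Rh- child with a type-A mother.
Sami (type AB, Rh-): no genotype consistent with that phenotype can produce a type-O Rh- child with a type-A mother.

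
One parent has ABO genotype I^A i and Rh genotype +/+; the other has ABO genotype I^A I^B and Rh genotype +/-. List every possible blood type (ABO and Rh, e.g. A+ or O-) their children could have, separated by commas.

A+, B+, AB+

Gametes from I^A i × I^A I^B give offspring ABO genotypes I^A I^A, I^A I^B, I^A i, I^B i, i.e. phenotypes A, B, AB.
Rh cross +/+ × +/- → phenotypes Rh+.
Combining independently: A+, B+, AB+.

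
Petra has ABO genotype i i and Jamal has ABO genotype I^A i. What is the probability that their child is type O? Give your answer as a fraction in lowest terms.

1/2

ABO cross i i × I^A i → offspring phenotypes: 1/2 O, 1/2 A.
So P(type O) = 1/2.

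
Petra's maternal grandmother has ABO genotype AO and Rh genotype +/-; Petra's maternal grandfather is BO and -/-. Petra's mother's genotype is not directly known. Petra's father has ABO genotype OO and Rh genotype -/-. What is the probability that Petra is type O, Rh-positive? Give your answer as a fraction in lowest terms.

Petra's mother's ABO genotype from AO × BO: 1/4 AB, 1/4 AO, 1/4 BO, 1/4 OO.
Crossing each possibility with the father OO and summing P(type O): 1/4·0 + 1/4·1/2 + 1/4·1/2 + 1/4·1 = 1/2.
Similarly for Rh via the mother's Rh distribution: P(Rh+) = 1/4.
Independent loci: 1/2 × 1/4 = 1/8.

1/8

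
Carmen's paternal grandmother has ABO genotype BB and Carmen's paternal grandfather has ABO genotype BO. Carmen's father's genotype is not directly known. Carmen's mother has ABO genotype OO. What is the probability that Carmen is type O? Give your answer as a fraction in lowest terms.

1/4

Carmen's father's ABO genotype from BB × BO: 1/2 BB, 1/2 BO.
Crossing each possibility with the mother OO and summing P(type O): 1/2·0 + 1/2·1/2 = 1/4.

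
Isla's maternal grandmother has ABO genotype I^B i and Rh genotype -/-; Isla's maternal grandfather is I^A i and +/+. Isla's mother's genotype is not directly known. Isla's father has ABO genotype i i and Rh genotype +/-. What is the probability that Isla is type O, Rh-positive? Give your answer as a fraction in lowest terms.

Isla's mother's ABO genotype from I^B i × I^A i: 1/4 I^A I^B, 1/4 I^A i, 1/4 I^B i, 1/4 i i.
Crossing each possibility with the father i i and summing P(type O): 1/4·0 + 1/4·1/2 + 1/4·1/2 + 1/4·1 = 1/2.
Similarly for Rh via the mother's Rh distribution: P(Rh+) = 3/4.
Independent loci: 1/2 × 3/4 = 3/8.

3/8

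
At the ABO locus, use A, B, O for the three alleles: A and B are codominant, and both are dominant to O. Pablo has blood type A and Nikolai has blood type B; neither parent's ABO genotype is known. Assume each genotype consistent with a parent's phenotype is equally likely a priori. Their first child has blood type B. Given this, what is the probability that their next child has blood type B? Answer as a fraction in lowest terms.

Possible genotypes: Pablo ∈ {AA, AO}; Nikolai ∈ {BB, BO}.
Weight each parental genotype pair by prior × P(type-B child):
  AO × BB: posterior weight 2/3; P(next child type B) = 1/2.
  AO × BO: posterior weight 1/3; P(next child type B) = 1/4.
Weighted sum = 5/12.

5/12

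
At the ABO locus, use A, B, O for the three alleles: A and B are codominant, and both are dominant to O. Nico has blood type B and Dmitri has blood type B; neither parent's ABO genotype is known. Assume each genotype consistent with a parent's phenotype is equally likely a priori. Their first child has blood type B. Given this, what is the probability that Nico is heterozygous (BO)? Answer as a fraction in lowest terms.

7/15

Possible genotypes: Nico ∈ {BB, BO}; Dmitri ∈ {BB, BO}.
Weight each parental genotype pair by prior × P(type-B child):
  BB × BB: posterior weight 4/15.
  BB × BO: posterior weight 4/15.
  BO × BB: posterior weight 4/15.
  BO × BO: posterior weight 1/5.
Sum the posterior weight over pairs where Nico is BO: 7/15.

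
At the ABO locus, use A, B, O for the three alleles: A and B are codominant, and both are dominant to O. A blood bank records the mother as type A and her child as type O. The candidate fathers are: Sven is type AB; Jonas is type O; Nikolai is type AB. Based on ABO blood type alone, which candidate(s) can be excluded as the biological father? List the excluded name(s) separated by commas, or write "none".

A candidate is excluded only if no genotype consistent with his phenotype could produce a type O child with a type A mother.
Sven (type AB): no genotype consistent with that phenotype can produce a type-O child with a type-A mother.
Nikolai (type AB): no genotype consistent with that phenotype can produce a type-O child with a type-A mother.

Sven, Nikolai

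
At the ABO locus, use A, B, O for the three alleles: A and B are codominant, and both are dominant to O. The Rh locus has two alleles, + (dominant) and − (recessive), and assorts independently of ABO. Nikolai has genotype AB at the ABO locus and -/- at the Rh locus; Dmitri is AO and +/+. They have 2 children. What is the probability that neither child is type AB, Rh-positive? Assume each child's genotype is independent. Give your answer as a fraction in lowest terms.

ABO cross AB × AO → 1/2 A, 1/4 B, 1/4 AB.
Rh cross -/- × +/+ → 1 Rh+; so P(type AB, Rh-positive) = 1/4 × 1 = 1/4 per child.
P(not type AB, Rh-positive) = 3/4 for one child; (3/4)^2 = 9/16.

9/16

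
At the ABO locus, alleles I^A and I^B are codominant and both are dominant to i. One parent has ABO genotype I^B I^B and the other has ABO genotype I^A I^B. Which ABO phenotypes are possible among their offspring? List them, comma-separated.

B, AB

Gametes from I^B I^B × I^A I^B give offspring ABO genotypes I^A I^B, I^B I^B, i.e. phenotypes B, AB.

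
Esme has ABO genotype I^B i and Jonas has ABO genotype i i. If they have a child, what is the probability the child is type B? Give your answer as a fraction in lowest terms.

1/2

ABO cross I^B i × i i → offspring phenotypes: 1/2 O, 1/2 B.
So P(type B) = 1/2.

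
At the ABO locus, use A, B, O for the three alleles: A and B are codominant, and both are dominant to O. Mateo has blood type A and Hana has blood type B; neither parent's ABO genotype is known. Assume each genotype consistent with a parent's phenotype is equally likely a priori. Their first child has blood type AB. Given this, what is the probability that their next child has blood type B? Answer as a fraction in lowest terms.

Possible genotypes: Mateo ∈ {AA, AO}; Hana ∈ {BB, BO}.
Weight each parental genotype pair by prior × P(type-AB child):
  AA × BB: posterior weight 4/9; P(next child type B) = 0.
  AA × BO: posterior weight 2/9; P(next child type B) = 0.
  AO × BB: posterior weight 2/9; P(next child type B) = 1/2.
  AO × BO: posterior weight 1/9; P(next child type B) = 1/4.
Weighted sum = 5/36.

5/36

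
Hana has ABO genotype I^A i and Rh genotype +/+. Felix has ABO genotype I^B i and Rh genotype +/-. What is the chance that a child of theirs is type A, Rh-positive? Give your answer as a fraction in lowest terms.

ABO cross I^A i × I^B i → offspring phenotypes: 1/4 O, 1/4 A, 1/4 B, 1/4 AB.
Rh cross +/+ × +/- → 1 Rh+.
Independent loci: P(type A, Rh-positive) = 1/4 × 1 = 1/4.

1/4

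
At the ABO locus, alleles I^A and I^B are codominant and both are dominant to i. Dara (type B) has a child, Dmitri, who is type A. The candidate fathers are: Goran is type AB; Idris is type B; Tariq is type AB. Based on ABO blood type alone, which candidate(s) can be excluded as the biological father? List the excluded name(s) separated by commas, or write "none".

Idris

A candidate is excluded only if no genotype consistent with his phenotype could produce a type A child with a type B mother.
Idris (type B): no genotype consistent with that phenotype can produce a type-A child with a type-B mother.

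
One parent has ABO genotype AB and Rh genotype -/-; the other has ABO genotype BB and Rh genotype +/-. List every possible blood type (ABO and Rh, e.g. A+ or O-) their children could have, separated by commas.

Gametes from AB × BB give offspring ABO genotypes AB, BB, i.e. phenotypes B, AB.
Rh cross -/- × +/- → phenotypes Rh+, Rh-.
Combining independently: B+, B-, AB+, AB-.

B+, B-, AB+, AB-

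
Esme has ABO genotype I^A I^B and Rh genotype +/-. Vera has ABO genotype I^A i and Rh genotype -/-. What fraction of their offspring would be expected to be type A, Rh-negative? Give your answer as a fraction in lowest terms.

ABO cross I^A I^B × I^A i → offspring phenotypes: 1/2 A, 1/4 B, 1/4 AB.
Rh cross +/- × -/- → 1/2 Rh+, 1/2 Rh-.
Independent loci: P(type A, Rh-negative) = 1/2 × 1/2 = 1/4.

1/4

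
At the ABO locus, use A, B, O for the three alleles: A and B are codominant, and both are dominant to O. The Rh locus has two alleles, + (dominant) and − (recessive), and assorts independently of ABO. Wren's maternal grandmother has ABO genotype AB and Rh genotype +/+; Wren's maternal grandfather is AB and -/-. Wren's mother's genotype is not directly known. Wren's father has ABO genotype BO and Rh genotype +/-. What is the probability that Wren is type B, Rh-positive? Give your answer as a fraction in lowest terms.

Wren's mother's ABO genotype from AB × AB: 1/4 AA, 1/2 AB, 1/4 BB.
Crossing each possibility with the father BO and summing P(type B): 1/4·0 + 1/2·1/2 + 1/4·1 = 1/2.
Similarly for Rh via the mother's Rh distribution: P(Rh+) = 3/4.
Independent loci: 1/2 × 3/4 = 3/8.

3/8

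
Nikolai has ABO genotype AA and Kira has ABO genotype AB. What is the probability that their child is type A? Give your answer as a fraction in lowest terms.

ABO cross AA × AB → offspring phenotypes: 1/2 A, 1/2 AB.
So P(type A) = 1/2.

1/2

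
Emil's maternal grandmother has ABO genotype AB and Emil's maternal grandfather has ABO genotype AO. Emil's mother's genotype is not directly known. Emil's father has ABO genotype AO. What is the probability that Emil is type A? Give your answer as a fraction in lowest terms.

Emil's mother's ABO genotype from AB × AO: 1/4 AA, 1/4 AB, 1/4 AO, 1/4 BO.
Crossing each possibility with the father AO and summing P(type A): 1/4·1 + 1/4·1/2 + 1/4·3/4 + 1/4·1/4 = 5/8.

5/8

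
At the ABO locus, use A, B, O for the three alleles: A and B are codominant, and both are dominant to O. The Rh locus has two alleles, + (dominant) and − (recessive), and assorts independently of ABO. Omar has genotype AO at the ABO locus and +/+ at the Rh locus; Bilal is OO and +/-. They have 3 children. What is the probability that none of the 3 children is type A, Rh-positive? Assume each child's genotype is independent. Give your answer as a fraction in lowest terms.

1/8

ABO cross AO × OO → 1/2 O, 1/2 A.
Rh cross +/+ × +/- → 1 Rh+; so P(type A, Rh-positive) = 1/2 × 1 = 1/2 per child.
P(not type A, Rh-positive) = 1/2 for one child; (1/2)^3 = 1/8.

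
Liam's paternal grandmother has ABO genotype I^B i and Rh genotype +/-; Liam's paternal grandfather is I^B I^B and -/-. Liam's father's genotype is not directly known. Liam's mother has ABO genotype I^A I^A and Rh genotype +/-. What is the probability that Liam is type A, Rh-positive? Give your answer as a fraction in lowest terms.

Liam's father's ABO genotype from I^B i × I^B I^B: 1/2 I^B I^B, 1/2 I^B i.
Crossing each possibility with the mother I^A I^A and summing P(type A): 1/2·0 + 1/2·1/2 = 1/4.
Similarly for Rh via the father's Rh distribution: P(Rh+) = 5/8.
Independent loci: 1/4 × 5/8 = 5/32.

5/32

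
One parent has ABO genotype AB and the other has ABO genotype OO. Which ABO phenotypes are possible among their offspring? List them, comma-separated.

A, B

Gametes from AB × OO give offspring ABO genotypes AO, BO, i.e. phenotypes A, B.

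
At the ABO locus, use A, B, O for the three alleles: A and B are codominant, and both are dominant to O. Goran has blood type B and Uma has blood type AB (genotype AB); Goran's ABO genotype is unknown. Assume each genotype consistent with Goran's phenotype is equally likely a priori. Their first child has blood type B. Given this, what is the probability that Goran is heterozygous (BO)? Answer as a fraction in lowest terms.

Possible genotypes: Goran ∈ {BB, BO}; Uma ∈ {AB}.
Weight each parental genotype pair by prior × P(type-B child):
  BB × AB: posterior weight 1/2.
  BO × AB: posterior weight 1/2.
Sum the posterior weight over pairs where Goran is BO: 1/2.

1/2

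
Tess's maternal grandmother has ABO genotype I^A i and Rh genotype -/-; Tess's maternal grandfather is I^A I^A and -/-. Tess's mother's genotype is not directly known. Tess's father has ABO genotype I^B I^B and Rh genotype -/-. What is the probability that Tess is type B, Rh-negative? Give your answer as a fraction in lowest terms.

Tess's mother's ABO genotype from I^A i × I^A I^A: 1/2 I^A I^A, 1/2 I^A i.
Crossing each possibility with the father I^B I^B and summing P(type B): 1/2·0 + 1/2·1/2 = 1/4.
Similarly for Rh via the mother's Rh distribution: P(Rh-) = 1.
Independent loci: 1/4 × 1 = 1/4.

1/4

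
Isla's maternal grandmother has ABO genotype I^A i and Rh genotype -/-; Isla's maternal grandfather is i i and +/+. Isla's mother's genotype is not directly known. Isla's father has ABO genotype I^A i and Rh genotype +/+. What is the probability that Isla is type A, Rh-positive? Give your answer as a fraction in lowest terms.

Isla's mother's ABO genotype from I^A i × i i: 1/2 I^A i, 1/2 i i.
Crossing each possibility with the father I^A i and summing P(type A): 1/2·3/4 + 1/2·1/2 = 5/8.
Similarly for Rh via the mother's Rh distribution: P(Rh+) = 1.
Independent loci: 5/8 × 1 = 5/8.

5/8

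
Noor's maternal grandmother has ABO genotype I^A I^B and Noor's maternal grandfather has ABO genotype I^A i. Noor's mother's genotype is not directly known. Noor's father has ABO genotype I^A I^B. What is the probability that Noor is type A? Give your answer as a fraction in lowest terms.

3/8

Noor's mother's ABO genotype from I^A I^B × I^A i: 1/4 I^A I^A, 1/4 I^A I^B, 1/4 I^A i, 1/4 I^B i.
Crossing each possibility with the father I^A I^B and summing P(type A): 1/4·1/2 + 1/4·1/4 + 1/4·1/2 + 1/4·1/4 = 3/8.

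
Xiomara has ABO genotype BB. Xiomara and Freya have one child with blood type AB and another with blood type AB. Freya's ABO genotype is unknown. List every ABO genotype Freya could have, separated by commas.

For each candidate genotype of Freya, check whether crossing it with BB can produce every observed child phenotype.
  AA → possible child types {AB} ✓
  AB → possible child types {B, AB} ✓
  AO → possible child types {B, AB} ✓
  BB → possible child types {B} ✗
  BO → possible child types {B} ✗
  OO → possible child types {B} ✗

AA, AB, AO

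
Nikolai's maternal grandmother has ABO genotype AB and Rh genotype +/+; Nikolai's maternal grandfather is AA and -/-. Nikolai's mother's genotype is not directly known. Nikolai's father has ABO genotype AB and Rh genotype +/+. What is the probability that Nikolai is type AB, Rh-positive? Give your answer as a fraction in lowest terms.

1/2

Nikolai's mother's ABO genotype from AB × AA: 1/2 AA, 1/2 AB.
Crossing each possibility with the father AB and summing P(type AB): 1/2·1/2 + 1/2·1/2 = 1/2.
Similarly for Rh via the mother's Rh distribution: P(Rh+) = 1.
Independent loci: 1/2 × 1 = 1/2.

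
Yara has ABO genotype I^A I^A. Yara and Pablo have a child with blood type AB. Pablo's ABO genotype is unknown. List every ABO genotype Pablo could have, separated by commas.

I^A I^B, I^B I^B, I^B i

For each candidate genotype of Pablo, check whether crossing it with I^A I^A can produce every observed child phenotype.
  I^A I^A → possible child types {A} ✗
  I^A I^B → possible child types {A, AB} ✓
  I^A i → possible child types {A} ✗
  I^B I^B → possible child types {AB} ✓
  I^B i → possible child types {A, AB} ✓
  i i → possible child types {A} ✗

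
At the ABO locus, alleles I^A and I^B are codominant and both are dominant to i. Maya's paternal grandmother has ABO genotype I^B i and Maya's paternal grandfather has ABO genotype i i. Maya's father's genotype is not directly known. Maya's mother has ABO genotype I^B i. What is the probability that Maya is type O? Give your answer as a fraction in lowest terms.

Maya's father's ABO genotype from I^B i × i i: 1/2 I^B i, 1/2 i i.
Crossing each possibility with the mother I^B i and summing P(type O): 1/2·1/4 + 1/2·1/2 = 3/8.

3/8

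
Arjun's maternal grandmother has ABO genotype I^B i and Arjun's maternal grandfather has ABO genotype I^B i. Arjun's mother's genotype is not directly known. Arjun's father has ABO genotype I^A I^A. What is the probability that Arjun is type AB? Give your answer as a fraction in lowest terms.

1/2

Arjun's mother's ABO genotype from I^B i × I^B i: 1/4 I^B I^B, 1/2 I^B i, 1/4 i i.
Crossing each possibility with the father I^A I^A and summing P(type AB): 1/4·1 + 1/2·1/2 + 1/4·0 = 1/2.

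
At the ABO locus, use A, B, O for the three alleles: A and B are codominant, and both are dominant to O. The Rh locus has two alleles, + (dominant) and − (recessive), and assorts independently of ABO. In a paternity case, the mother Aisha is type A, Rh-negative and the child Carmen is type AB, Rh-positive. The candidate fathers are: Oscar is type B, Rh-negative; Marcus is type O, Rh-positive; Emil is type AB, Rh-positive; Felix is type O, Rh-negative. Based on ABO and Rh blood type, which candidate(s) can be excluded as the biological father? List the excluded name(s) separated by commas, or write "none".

Oscar, Marcus, Felix

A candidate is excluded only if no genotype consistent with his phenotype could produce a type AB, Rh-positive child with a type A, Rh-negative mother.
Oscar (type B, Rh-): no genotype consistent with that phenotype can produce a type-AB Rh+ child with a type-A mother.
Marcus (type O, Rh+): no genotype consistent with that phenotype can produce a type-AB Rh+ child with a type-A mother.
Felix (type O, Rh-): no genotype consistent with that phenotype can produce a type-AB Rh+ child with a type-A mother.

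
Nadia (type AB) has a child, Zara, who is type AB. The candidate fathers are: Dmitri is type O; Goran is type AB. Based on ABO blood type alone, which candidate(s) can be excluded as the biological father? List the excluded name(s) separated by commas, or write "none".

A candidate is excluded only if no genotype consistent with his phenotype could produce a type AB child with a type AB mother.
Dmitri (type O): no genotype consistent with that phenotype can produce a type-AB child with a type-AB mother.

Dmitri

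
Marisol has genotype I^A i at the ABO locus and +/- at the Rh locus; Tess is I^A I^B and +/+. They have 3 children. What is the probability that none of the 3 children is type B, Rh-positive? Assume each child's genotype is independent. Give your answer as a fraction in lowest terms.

ABO cross I^A i × I^A I^B → 1/2 A, 1/4 B, 1/4 AB.
Rh cross +/- × +/+ → 1 Rh+; so P(type B, Rh-positive) = 1/4 × 1 = 1/4 per child.
P(not type B, Rh-positive) = 3/4 for one child; (3/4)^3 = 27/64.

27/64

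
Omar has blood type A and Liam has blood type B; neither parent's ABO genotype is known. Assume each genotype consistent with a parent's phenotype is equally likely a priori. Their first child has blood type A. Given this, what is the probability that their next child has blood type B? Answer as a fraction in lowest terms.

Possible genotypes: Omar ∈ {AA, AO}; Liam ∈ {BB, BO}.
Weight each parental genotype pair by prior × P(type-A child):
  AA × BO: posterior weight 2/3; P(next child type B) = 0.
  AO × BO: posterior weight 1/3; P(next child type B) = 1/4.
Weighted sum = 1/12.

1/12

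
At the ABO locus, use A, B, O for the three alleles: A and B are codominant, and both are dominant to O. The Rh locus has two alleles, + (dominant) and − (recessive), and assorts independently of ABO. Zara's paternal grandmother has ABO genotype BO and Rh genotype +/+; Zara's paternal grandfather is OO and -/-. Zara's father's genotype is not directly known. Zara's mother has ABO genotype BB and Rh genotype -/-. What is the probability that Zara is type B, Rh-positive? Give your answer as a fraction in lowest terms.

Zara's father's ABO genotype from BO × OO: 1/2 BO, 1/2 OO.
Crossing each possibility with the mother BB and summing P(type B): 1/2·1 + 1/2·1 = 1.
Similarly for Rh via the father's Rh distribution: P(Rh+) = 1/2.
Independent loci: 1 × 1/2 = 1/2.

1/2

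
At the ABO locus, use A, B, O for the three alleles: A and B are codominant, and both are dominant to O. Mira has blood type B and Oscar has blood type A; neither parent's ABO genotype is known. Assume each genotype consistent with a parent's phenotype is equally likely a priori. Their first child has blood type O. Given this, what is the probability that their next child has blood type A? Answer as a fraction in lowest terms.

Possible genotypes: Mira ∈ {BB, BO}; Oscar ∈ {AA, AO}.
Weight each parental genotype pair by prior × P(type-O child):
  BO × AO: posterior weight 1; P(next child type A) = 1/4.
Weighted sum = 1/4.

1/4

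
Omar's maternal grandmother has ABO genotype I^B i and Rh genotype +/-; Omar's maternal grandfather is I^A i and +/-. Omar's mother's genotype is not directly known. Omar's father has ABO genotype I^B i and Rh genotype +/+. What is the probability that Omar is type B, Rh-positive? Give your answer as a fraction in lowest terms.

Omar's mother's ABO genotype from I^B i × I^A i: 1/4 I^A I^B, 1/4 I^A i, 1/4 I^B i, 1/4 i i.
Crossing each possibility with the father I^B i and summing P(type B): 1/4·1/2 + 1/4·1/4 + 1/4·3/4 + 1/4·1/2 = 1/2.
Similarly for Rh via the mother's Rh distribution: P(Rh+) = 1.
Independent loci: 1/2 × 1 = 1/2.

1/2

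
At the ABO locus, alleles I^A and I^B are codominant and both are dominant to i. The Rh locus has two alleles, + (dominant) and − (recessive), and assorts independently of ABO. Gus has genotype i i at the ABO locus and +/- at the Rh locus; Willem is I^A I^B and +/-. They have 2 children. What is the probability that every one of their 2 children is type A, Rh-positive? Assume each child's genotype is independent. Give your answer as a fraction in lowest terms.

9/64

ABO cross i i × I^A I^B → 1/2 A, 1/2 B.
Rh cross +/- × +/- → 3/4 Rh+, 1/4 Rh-; so P(type A, Rh-positive) = 1/2 × 3/4 = 3/8 per child.
All 2 independent: (3/8)^2 = 9/64.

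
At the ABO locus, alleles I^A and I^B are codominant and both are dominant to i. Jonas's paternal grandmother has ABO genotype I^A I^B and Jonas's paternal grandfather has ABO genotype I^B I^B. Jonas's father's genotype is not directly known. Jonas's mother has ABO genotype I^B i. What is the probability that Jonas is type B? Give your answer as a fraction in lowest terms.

3/4

Jonas's father's ABO genotype from I^A I^B × I^B I^B: 1/2 I^A I^B, 1/2 I^B I^B.
Crossing each possibility with the mother I^B i and summing P(type B): 1/2·1/2 + 1/2·1 = 3/4.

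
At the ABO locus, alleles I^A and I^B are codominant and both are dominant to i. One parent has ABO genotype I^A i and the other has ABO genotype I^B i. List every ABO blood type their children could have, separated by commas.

Gametes from I^A i × I^B i give offspring ABO genotypes I^A I^B, I^A i, I^B i, i i, i.e. phenotypes O, A, B, AB.

O, A, B, AB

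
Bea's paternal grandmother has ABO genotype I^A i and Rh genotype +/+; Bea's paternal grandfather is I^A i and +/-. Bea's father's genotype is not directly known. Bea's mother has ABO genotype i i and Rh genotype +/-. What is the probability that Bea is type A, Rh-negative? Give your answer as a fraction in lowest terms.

1/16

Bea's father's ABO genotype from I^A i × I^A i: 1/4 I^A I^A, 1/2 I^A i, 1/4 i i.
Crossing each possibility with the mother i i and summing P(type A): 1/4·1 + 1/2·1/2 + 1/4·0 = 1/2.
Similarly for Rh via the father's Rh distribution: P(Rh-) = 1/8.
Independent loci: 1/2 × 1/8 = 1/16.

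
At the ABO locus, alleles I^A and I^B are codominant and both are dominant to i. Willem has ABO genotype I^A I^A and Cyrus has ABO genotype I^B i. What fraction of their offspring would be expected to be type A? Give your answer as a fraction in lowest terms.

ABO cross I^A I^A × I^B i → offspring phenotypes: 1/2 A, 1/2 AB.
So P(type A) = 1/2.

1/2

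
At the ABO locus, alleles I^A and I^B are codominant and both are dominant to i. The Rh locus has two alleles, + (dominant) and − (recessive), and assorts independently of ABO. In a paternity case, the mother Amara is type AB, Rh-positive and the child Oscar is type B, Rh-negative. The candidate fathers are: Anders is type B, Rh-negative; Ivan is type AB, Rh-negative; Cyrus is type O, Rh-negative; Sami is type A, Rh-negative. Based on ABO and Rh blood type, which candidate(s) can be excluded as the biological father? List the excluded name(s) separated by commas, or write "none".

none

A candidate is excluded only if no genotype consistent with his phenotype could produce a type B, Rh-negative child with a type AB, Rh-positive mother.
Every candidate has at least one consistent genotype combination, so none can be excluded.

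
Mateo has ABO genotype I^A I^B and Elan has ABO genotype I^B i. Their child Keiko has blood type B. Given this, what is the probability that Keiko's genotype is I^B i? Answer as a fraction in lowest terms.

Cross I^A I^B × I^B i → 1/4 I^A I^B, 1/4 I^A i, 1/4 I^B I^B, 1/4 I^B i.
Type-B genotypes among offspring: I^B I^B (1/4), I^B i (1/4); total 1/2.
P(I^B i | type B) = (1/4) / (1/2) = 1/2.

1/2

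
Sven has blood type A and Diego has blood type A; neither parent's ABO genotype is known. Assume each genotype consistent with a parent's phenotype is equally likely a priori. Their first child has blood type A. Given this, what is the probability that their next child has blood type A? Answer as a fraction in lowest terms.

Possible genotypes: Sven ∈ {AA, AO}; Diego ∈ {AA, AO}.
Weight each parental genotype pair by prior × P(type-A child):
  AA × AA: posterior weight 4/15; P(next child type A) = 1.
  AA × AO: posterior weight 4/15; P(next child type A) = 1.
  AO × AA: posterior weight 4/15; P(next child type A) = 1.
  AO × AO: posterior weight 1/5; P(next child type A) = 3/4.
Weighted sum = 19/20.

19/20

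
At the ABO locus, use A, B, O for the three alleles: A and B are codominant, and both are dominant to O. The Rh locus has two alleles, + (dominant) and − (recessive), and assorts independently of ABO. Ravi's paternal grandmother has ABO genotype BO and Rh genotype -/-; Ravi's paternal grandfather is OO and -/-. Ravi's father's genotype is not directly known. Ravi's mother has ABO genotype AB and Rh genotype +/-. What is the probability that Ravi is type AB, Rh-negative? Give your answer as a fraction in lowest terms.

Ravi's father's ABO genotype from BO × OO: 1/2 BO, 1/2 OO.
Crossing each possibility with the mother AB and summing P(type AB): 1/2·1/4 + 1/2·0 = 1/8.
Similarly for Rh via the father's Rh distribution: P(Rh-) = 1/2.
Independent loci: 1/8 × 1/2 = 1/16.

1/16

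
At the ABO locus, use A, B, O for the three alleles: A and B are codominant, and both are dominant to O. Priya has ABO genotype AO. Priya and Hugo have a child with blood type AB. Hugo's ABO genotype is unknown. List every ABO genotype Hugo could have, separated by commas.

For each candidate genotype of Hugo, check whether crossing it with AO can produce every observed child phenotype.
  AA → possible child types {A} ✗
  AB → possible child types {A, B, AB} ✓
  AO → possible child types {O, A} ✗
  BB → possible child types {B, AB} ✓
  BO → possible child types {O, A, B, AB} ✓
  OO → possible child types {O, A} ✗

AB, BB, BO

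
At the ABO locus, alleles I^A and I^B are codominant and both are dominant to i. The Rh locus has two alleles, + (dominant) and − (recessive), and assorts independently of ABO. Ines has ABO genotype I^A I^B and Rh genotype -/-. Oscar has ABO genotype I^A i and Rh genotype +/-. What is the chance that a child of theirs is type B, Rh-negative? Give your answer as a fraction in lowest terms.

ABO cross I^A I^B × I^A i → offspring phenotypes: 1/2 A, 1/4 B, 1/4 AB.
Rh cross -/- × +/- → 1/2 Rh+, 1/2 Rh-.
Independent loci: P(type B, Rh-negative) = 1/4 × 1/2 = 1/8.

1/8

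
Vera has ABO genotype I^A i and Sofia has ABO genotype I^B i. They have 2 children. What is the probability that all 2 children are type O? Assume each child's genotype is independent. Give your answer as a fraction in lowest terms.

ABO cross I^A i × I^B i → 1/4 O, 1/4 A, 1/4 B, 1/4 AB.
So P(type O) = 1/4 per child.
All 2 independent: (1/4)^2 = 1/16.

1/16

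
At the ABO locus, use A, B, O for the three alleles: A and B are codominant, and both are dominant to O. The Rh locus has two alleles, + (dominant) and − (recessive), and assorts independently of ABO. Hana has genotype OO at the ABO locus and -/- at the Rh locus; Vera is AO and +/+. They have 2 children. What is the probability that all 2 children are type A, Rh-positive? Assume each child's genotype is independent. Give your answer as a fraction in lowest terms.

ABO cross OO × AO → 1/2 O, 1/2 A.
Rh cross -/- × +/+ → 1 Rh+; so P(type A, Rh-positive) = 1/2 × 1 = 1/2 per child.
All 2 independent: (1/2)^2 = 1/4.

1/4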